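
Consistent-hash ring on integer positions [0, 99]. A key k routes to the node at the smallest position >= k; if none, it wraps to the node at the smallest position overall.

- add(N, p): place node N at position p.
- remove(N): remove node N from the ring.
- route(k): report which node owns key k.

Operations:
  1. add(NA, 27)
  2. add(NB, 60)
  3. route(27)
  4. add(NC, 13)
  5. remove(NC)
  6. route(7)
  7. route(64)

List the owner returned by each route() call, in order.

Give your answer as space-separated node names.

Op 1: add NA@27 -> ring=[27:NA]
Op 2: add NB@60 -> ring=[27:NA,60:NB]
Op 3: route key 27: smallest pos >= 27 is 27 -> NA
Op 4: add NC@13 -> ring=[13:NC,27:NA,60:NB]
Op 5: remove NC -> ring=[27:NA,60:NB]
Op 6: route key 7: smallest pos >= 7 is 27 -> NA
Op 7: route key 64: none >= 64, wrap to smallest pos 27 -> NA

Answer: NA NA NA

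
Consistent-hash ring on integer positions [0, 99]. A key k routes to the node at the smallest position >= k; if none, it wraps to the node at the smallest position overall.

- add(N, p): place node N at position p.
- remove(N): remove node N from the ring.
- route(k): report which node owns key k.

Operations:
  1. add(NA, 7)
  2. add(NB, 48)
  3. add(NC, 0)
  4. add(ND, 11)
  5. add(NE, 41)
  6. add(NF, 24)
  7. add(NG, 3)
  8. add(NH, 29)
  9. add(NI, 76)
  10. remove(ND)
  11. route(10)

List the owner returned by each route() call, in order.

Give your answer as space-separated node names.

Op 1: add NA@7 -> ring=[7:NA]
Op 2: add NB@48 -> ring=[7:NA,48:NB]
Op 3: add NC@0 -> ring=[0:NC,7:NA,48:NB]
Op 4: add ND@11 -> ring=[0:NC,7:NA,11:ND,48:NB]
Op 5: add NE@41 -> ring=[0:NC,7:NA,11:ND,41:NE,48:NB]
Op 6: add NF@24 -> ring=[0:NC,7:NA,11:ND,24:NF,41:NE,48:NB]
Op 7: add NG@3 -> ring=[0:NC,3:NG,7:NA,11:ND,24:NF,41:NE,48:NB]
Op 8: add NH@29 -> ring=[0:NC,3:NG,7:NA,11:ND,24:NF,29:NH,41:NE,48:NB]
Op 9: add NI@76 -> ring=[0:NC,3:NG,7:NA,11:ND,24:NF,29:NH,41:NE,48:NB,76:NI]
Op 10: remove ND -> ring=[0:NC,3:NG,7:NA,24:NF,29:NH,41:NE,48:NB,76:NI]
Op 11: route key 10: smallest pos >= 10 is 24 -> NF

Answer: NF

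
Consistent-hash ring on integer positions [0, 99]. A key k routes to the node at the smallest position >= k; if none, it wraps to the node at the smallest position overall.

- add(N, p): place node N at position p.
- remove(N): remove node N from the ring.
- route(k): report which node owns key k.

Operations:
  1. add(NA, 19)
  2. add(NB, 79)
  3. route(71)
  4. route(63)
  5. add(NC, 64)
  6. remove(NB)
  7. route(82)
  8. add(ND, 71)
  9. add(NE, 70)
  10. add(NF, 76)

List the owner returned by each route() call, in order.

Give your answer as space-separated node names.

Answer: NB NB NA

Derivation:
Op 1: add NA@19 -> ring=[19:NA]
Op 2: add NB@79 -> ring=[19:NA,79:NB]
Op 3: route key 71: smallest pos >= 71 is 79 -> NB
Op 4: route key 63: smallest pos >= 63 is 79 -> NB
Op 5: add NC@64 -> ring=[19:NA,64:NC,79:NB]
Op 6: remove NB -> ring=[19:NA,64:NC]
Op 7: route key 82: none >= 82, wrap to smallest pos 19 -> NA
Op 8: add ND@71 -> ring=[19:NA,64:NC,71:ND]
Op 9: add NE@70 -> ring=[19:NA,64:NC,70:NE,71:ND]
Op 10: add NF@76 -> ring=[19:NA,64:NC,70:NE,71:ND,76:NF]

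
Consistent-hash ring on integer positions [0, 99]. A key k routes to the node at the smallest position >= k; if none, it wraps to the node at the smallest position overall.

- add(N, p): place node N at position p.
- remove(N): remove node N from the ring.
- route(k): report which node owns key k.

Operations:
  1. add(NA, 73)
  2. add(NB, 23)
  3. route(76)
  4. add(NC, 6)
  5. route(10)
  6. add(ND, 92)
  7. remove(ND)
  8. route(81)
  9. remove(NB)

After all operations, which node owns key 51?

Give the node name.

Op 1: add NA@73 -> ring=[73:NA]
Op 2: add NB@23 -> ring=[23:NB,73:NA]
Op 3: route key 76: none >= 76, wrap to smallest pos 23 -> NB
Op 4: add NC@6 -> ring=[6:NC,23:NB,73:NA]
Op 5: route key 10: smallest pos >= 10 is 23 -> NB
Op 6: add ND@92 -> ring=[6:NC,23:NB,73:NA,92:ND]
Op 7: remove ND -> ring=[6:NC,23:NB,73:NA]
Op 8: route key 81: none >= 81, wrap to smallest pos 6 -> NC
Op 9: remove NB -> ring=[6:NC,73:NA]
Final route key 51: smallest pos >= 51 is 73 -> NA

Answer: NA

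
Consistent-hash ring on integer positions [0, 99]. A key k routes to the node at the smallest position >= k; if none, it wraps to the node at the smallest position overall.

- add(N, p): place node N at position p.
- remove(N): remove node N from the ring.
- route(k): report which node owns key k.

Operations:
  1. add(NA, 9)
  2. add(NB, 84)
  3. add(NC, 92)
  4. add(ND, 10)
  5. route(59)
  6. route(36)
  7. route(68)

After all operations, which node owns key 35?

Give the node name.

Answer: NB

Derivation:
Op 1: add NA@9 -> ring=[9:NA]
Op 2: add NB@84 -> ring=[9:NA,84:NB]
Op 3: add NC@92 -> ring=[9:NA,84:NB,92:NC]
Op 4: add ND@10 -> ring=[9:NA,10:ND,84:NB,92:NC]
Op 5: route key 59: smallest pos >= 59 is 84 -> NB
Op 6: route key 36: smallest pos >= 36 is 84 -> NB
Op 7: route key 68: smallest pos >= 68 is 84 -> NB
Final route key 35: smallest pos >= 35 is 84 -> NB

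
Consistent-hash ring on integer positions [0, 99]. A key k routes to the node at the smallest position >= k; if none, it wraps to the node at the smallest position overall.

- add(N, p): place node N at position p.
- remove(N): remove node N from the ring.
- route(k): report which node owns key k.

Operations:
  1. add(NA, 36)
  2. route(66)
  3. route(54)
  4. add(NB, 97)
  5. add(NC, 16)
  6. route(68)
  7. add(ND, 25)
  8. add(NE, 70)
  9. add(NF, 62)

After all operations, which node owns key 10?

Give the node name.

Op 1: add NA@36 -> ring=[36:NA]
Op 2: route key 66: none >= 66, wrap to smallest pos 36 -> NA
Op 3: route key 54: none >= 54, wrap to smallest pos 36 -> NA
Op 4: add NB@97 -> ring=[36:NA,97:NB]
Op 5: add NC@16 -> ring=[16:NC,36:NA,97:NB]
Op 6: route key 68: smallest pos >= 68 is 97 -> NB
Op 7: add ND@25 -> ring=[16:NC,25:ND,36:NA,97:NB]
Op 8: add NE@70 -> ring=[16:NC,25:ND,36:NA,70:NE,97:NB]
Op 9: add NF@62 -> ring=[16:NC,25:ND,36:NA,62:NF,70:NE,97:NB]
Final route key 10: smallest pos >= 10 is 16 -> NC

Answer: NC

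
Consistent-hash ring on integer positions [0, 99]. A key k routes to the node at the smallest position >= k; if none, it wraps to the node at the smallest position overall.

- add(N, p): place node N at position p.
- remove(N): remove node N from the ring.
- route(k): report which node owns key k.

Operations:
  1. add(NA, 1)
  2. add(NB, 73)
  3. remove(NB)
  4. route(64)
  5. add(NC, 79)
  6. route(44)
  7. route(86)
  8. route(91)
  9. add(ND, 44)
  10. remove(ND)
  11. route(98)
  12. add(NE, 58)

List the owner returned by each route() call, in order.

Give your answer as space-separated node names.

Op 1: add NA@1 -> ring=[1:NA]
Op 2: add NB@73 -> ring=[1:NA,73:NB]
Op 3: remove NB -> ring=[1:NA]
Op 4: route key 64: none >= 64, wrap to smallest pos 1 -> NA
Op 5: add NC@79 -> ring=[1:NA,79:NC]
Op 6: route key 44: smallest pos >= 44 is 79 -> NC
Op 7: route key 86: none >= 86, wrap to smallest pos 1 -> NA
Op 8: route key 91: none >= 91, wrap to smallest pos 1 -> NA
Op 9: add ND@44 -> ring=[1:NA,44:ND,79:NC]
Op 10: remove ND -> ring=[1:NA,79:NC]
Op 11: route key 98: none >= 98, wrap to smallest pos 1 -> NA
Op 12: add NE@58 -> ring=[1:NA,58:NE,79:NC]

Answer: NA NC NA NA NA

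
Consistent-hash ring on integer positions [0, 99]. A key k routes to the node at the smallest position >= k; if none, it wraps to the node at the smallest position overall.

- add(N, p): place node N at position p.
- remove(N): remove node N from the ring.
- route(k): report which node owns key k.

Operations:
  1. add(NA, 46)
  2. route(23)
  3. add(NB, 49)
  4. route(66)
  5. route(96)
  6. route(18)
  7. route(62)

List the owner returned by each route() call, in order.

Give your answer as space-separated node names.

Op 1: add NA@46 -> ring=[46:NA]
Op 2: route key 23: smallest pos >= 23 is 46 -> NA
Op 3: add NB@49 -> ring=[46:NA,49:NB]
Op 4: route key 66: none >= 66, wrap to smallest pos 46 -> NA
Op 5: route key 96: none >= 96, wrap to smallest pos 46 -> NA
Op 6: route key 18: smallest pos >= 18 is 46 -> NA
Op 7: route key 62: none >= 62, wrap to smallest pos 46 -> NA

Answer: NA NA NA NA NA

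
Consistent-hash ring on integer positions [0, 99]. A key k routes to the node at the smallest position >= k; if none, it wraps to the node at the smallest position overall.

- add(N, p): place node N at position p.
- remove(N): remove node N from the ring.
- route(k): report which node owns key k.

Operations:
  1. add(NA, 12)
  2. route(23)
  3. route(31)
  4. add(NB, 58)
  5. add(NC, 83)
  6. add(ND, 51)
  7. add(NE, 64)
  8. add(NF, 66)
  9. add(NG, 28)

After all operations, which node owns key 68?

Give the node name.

Op 1: add NA@12 -> ring=[12:NA]
Op 2: route key 23: none >= 23, wrap to smallest pos 12 -> NA
Op 3: route key 31: none >= 31, wrap to smallest pos 12 -> NA
Op 4: add NB@58 -> ring=[12:NA,58:NB]
Op 5: add NC@83 -> ring=[12:NA,58:NB,83:NC]
Op 6: add ND@51 -> ring=[12:NA,51:ND,58:NB,83:NC]
Op 7: add NE@64 -> ring=[12:NA,51:ND,58:NB,64:NE,83:NC]
Op 8: add NF@66 -> ring=[12:NA,51:ND,58:NB,64:NE,66:NF,83:NC]
Op 9: add NG@28 -> ring=[12:NA,28:NG,51:ND,58:NB,64:NE,66:NF,83:NC]
Final route key 68: smallest pos >= 68 is 83 -> NC

Answer: NC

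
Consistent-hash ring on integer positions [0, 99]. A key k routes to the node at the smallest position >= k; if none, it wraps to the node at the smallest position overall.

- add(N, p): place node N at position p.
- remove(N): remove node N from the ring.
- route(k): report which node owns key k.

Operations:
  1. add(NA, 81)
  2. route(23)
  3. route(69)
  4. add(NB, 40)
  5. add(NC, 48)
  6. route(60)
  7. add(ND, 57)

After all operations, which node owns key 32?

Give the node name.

Answer: NB

Derivation:
Op 1: add NA@81 -> ring=[81:NA]
Op 2: route key 23: smallest pos >= 23 is 81 -> NA
Op 3: route key 69: smallest pos >= 69 is 81 -> NA
Op 4: add NB@40 -> ring=[40:NB,81:NA]
Op 5: add NC@48 -> ring=[40:NB,48:NC,81:NA]
Op 6: route key 60: smallest pos >= 60 is 81 -> NA
Op 7: add ND@57 -> ring=[40:NB,48:NC,57:ND,81:NA]
Final route key 32: smallest pos >= 32 is 40 -> NB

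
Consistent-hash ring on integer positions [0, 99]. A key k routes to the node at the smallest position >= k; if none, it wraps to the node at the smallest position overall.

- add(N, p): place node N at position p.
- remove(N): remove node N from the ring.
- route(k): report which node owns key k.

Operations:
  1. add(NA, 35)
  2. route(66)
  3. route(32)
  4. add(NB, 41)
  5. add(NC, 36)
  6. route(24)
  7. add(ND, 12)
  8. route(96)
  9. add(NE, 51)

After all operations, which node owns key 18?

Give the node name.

Answer: NA

Derivation:
Op 1: add NA@35 -> ring=[35:NA]
Op 2: route key 66: none >= 66, wrap to smallest pos 35 -> NA
Op 3: route key 32: smallest pos >= 32 is 35 -> NA
Op 4: add NB@41 -> ring=[35:NA,41:NB]
Op 5: add NC@36 -> ring=[35:NA,36:NC,41:NB]
Op 6: route key 24: smallest pos >= 24 is 35 -> NA
Op 7: add ND@12 -> ring=[12:ND,35:NA,36:NC,41:NB]
Op 8: route key 96: none >= 96, wrap to smallest pos 12 -> ND
Op 9: add NE@51 -> ring=[12:ND,35:NA,36:NC,41:NB,51:NE]
Final route key 18: smallest pos >= 18 is 35 -> NA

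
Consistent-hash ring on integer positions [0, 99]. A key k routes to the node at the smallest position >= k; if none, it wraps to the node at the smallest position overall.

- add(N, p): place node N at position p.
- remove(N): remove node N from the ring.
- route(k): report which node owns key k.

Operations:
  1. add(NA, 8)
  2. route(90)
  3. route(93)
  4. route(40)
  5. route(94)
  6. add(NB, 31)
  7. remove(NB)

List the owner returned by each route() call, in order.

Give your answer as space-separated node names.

Answer: NA NA NA NA

Derivation:
Op 1: add NA@8 -> ring=[8:NA]
Op 2: route key 90: none >= 90, wrap to smallest pos 8 -> NA
Op 3: route key 93: none >= 93, wrap to smallest pos 8 -> NA
Op 4: route key 40: none >= 40, wrap to smallest pos 8 -> NA
Op 5: route key 94: none >= 94, wrap to smallest pos 8 -> NA
Op 6: add NB@31 -> ring=[8:NA,31:NB]
Op 7: remove NB -> ring=[8:NA]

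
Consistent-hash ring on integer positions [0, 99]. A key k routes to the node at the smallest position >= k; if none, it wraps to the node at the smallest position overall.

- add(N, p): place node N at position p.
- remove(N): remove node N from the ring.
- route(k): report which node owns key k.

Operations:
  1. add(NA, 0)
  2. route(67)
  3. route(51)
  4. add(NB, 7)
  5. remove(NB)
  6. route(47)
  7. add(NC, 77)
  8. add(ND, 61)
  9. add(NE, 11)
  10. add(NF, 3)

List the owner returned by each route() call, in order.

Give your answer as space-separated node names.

Op 1: add NA@0 -> ring=[0:NA]
Op 2: route key 67: none >= 67, wrap to smallest pos 0 -> NA
Op 3: route key 51: none >= 51, wrap to smallest pos 0 -> NA
Op 4: add NB@7 -> ring=[0:NA,7:NB]
Op 5: remove NB -> ring=[0:NA]
Op 6: route key 47: none >= 47, wrap to smallest pos 0 -> NA
Op 7: add NC@77 -> ring=[0:NA,77:NC]
Op 8: add ND@61 -> ring=[0:NA,61:ND,77:NC]
Op 9: add NE@11 -> ring=[0:NA,11:NE,61:ND,77:NC]
Op 10: add NF@3 -> ring=[0:NA,3:NF,11:NE,61:ND,77:NC]

Answer: NA NA NA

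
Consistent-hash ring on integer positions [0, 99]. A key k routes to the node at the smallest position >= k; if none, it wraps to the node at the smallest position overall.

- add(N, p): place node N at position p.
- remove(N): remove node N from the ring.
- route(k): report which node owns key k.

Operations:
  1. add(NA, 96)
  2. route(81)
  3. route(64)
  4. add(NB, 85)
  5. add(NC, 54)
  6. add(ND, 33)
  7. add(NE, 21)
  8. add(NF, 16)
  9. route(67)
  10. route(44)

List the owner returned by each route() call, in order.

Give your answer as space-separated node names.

Answer: NA NA NB NC

Derivation:
Op 1: add NA@96 -> ring=[96:NA]
Op 2: route key 81: smallest pos >= 81 is 96 -> NA
Op 3: route key 64: smallest pos >= 64 is 96 -> NA
Op 4: add NB@85 -> ring=[85:NB,96:NA]
Op 5: add NC@54 -> ring=[54:NC,85:NB,96:NA]
Op 6: add ND@33 -> ring=[33:ND,54:NC,85:NB,96:NA]
Op 7: add NE@21 -> ring=[21:NE,33:ND,54:NC,85:NB,96:NA]
Op 8: add NF@16 -> ring=[16:NF,21:NE,33:ND,54:NC,85:NB,96:NA]
Op 9: route key 67: smallest pos >= 67 is 85 -> NB
Op 10: route key 44: smallest pos >= 44 is 54 -> NC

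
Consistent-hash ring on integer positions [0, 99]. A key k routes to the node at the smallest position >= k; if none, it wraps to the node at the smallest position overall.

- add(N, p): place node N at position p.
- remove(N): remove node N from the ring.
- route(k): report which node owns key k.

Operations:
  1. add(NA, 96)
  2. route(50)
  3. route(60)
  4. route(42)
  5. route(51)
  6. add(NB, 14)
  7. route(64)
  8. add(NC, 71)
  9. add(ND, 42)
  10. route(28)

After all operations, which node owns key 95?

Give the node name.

Op 1: add NA@96 -> ring=[96:NA]
Op 2: route key 50: smallest pos >= 50 is 96 -> NA
Op 3: route key 60: smallest pos >= 60 is 96 -> NA
Op 4: route key 42: smallest pos >= 42 is 96 -> NA
Op 5: route key 51: smallest pos >= 51 is 96 -> NA
Op 6: add NB@14 -> ring=[14:NB,96:NA]
Op 7: route key 64: smallest pos >= 64 is 96 -> NA
Op 8: add NC@71 -> ring=[14:NB,71:NC,96:NA]
Op 9: add ND@42 -> ring=[14:NB,42:ND,71:NC,96:NA]
Op 10: route key 28: smallest pos >= 28 is 42 -> ND
Final route key 95: smallest pos >= 95 is 96 -> NA

Answer: NA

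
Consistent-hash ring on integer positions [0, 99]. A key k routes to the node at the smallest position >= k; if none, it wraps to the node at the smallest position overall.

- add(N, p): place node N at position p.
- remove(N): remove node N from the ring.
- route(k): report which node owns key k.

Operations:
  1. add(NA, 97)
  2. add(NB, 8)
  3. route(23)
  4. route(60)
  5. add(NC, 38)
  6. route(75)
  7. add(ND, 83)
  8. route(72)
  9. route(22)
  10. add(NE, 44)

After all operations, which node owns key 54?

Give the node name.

Answer: ND

Derivation:
Op 1: add NA@97 -> ring=[97:NA]
Op 2: add NB@8 -> ring=[8:NB,97:NA]
Op 3: route key 23: smallest pos >= 23 is 97 -> NA
Op 4: route key 60: smallest pos >= 60 is 97 -> NA
Op 5: add NC@38 -> ring=[8:NB,38:NC,97:NA]
Op 6: route key 75: smallest pos >= 75 is 97 -> NA
Op 7: add ND@83 -> ring=[8:NB,38:NC,83:ND,97:NA]
Op 8: route key 72: smallest pos >= 72 is 83 -> ND
Op 9: route key 22: smallest pos >= 22 is 38 -> NC
Op 10: add NE@44 -> ring=[8:NB,38:NC,44:NE,83:ND,97:NA]
Final route key 54: smallest pos >= 54 is 83 -> ND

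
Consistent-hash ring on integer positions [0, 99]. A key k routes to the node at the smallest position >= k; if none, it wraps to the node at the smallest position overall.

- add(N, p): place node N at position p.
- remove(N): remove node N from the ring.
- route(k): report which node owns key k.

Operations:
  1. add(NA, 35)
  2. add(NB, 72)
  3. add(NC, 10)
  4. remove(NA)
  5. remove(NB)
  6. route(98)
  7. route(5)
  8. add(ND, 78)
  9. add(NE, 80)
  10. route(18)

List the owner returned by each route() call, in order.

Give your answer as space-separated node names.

Answer: NC NC ND

Derivation:
Op 1: add NA@35 -> ring=[35:NA]
Op 2: add NB@72 -> ring=[35:NA,72:NB]
Op 3: add NC@10 -> ring=[10:NC,35:NA,72:NB]
Op 4: remove NA -> ring=[10:NC,72:NB]
Op 5: remove NB -> ring=[10:NC]
Op 6: route key 98: none >= 98, wrap to smallest pos 10 -> NC
Op 7: route key 5: smallest pos >= 5 is 10 -> NC
Op 8: add ND@78 -> ring=[10:NC,78:ND]
Op 9: add NE@80 -> ring=[10:NC,78:ND,80:NE]
Op 10: route key 18: smallest pos >= 18 is 78 -> ND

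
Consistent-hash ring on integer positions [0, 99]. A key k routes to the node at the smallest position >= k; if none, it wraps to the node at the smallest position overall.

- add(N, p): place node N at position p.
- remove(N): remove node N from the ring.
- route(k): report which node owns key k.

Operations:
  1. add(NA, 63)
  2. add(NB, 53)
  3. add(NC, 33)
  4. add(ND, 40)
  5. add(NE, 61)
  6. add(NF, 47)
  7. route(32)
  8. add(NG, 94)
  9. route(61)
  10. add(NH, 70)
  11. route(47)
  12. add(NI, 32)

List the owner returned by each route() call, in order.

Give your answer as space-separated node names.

Answer: NC NE NF

Derivation:
Op 1: add NA@63 -> ring=[63:NA]
Op 2: add NB@53 -> ring=[53:NB,63:NA]
Op 3: add NC@33 -> ring=[33:NC,53:NB,63:NA]
Op 4: add ND@40 -> ring=[33:NC,40:ND,53:NB,63:NA]
Op 5: add NE@61 -> ring=[33:NC,40:ND,53:NB,61:NE,63:NA]
Op 6: add NF@47 -> ring=[33:NC,40:ND,47:NF,53:NB,61:NE,63:NA]
Op 7: route key 32: smallest pos >= 32 is 33 -> NC
Op 8: add NG@94 -> ring=[33:NC,40:ND,47:NF,53:NB,61:NE,63:NA,94:NG]
Op 9: route key 61: smallest pos >= 61 is 61 -> NE
Op 10: add NH@70 -> ring=[33:NC,40:ND,47:NF,53:NB,61:NE,63:NA,70:NH,94:NG]
Op 11: route key 47: smallest pos >= 47 is 47 -> NF
Op 12: add NI@32 -> ring=[32:NI,33:NC,40:ND,47:NF,53:NB,61:NE,63:NA,70:NH,94:NG]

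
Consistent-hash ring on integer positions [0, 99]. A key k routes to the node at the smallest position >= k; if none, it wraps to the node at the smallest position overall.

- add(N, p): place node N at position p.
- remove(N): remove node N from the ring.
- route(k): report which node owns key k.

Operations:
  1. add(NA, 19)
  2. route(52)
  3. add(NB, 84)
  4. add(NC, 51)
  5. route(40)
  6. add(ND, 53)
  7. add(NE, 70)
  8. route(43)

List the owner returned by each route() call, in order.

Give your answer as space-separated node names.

Answer: NA NC NC

Derivation:
Op 1: add NA@19 -> ring=[19:NA]
Op 2: route key 52: none >= 52, wrap to smallest pos 19 -> NA
Op 3: add NB@84 -> ring=[19:NA,84:NB]
Op 4: add NC@51 -> ring=[19:NA,51:NC,84:NB]
Op 5: route key 40: smallest pos >= 40 is 51 -> NC
Op 6: add ND@53 -> ring=[19:NA,51:NC,53:ND,84:NB]
Op 7: add NE@70 -> ring=[19:NA,51:NC,53:ND,70:NE,84:NB]
Op 8: route key 43: smallest pos >= 43 is 51 -> NC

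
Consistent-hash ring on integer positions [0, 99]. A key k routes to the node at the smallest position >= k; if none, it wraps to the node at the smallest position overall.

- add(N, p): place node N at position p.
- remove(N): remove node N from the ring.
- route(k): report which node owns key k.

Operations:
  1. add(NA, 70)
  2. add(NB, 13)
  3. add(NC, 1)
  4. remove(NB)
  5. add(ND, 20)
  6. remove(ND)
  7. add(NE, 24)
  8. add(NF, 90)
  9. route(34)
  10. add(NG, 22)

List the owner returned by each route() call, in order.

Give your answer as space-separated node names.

Answer: NA

Derivation:
Op 1: add NA@70 -> ring=[70:NA]
Op 2: add NB@13 -> ring=[13:NB,70:NA]
Op 3: add NC@1 -> ring=[1:NC,13:NB,70:NA]
Op 4: remove NB -> ring=[1:NC,70:NA]
Op 5: add ND@20 -> ring=[1:NC,20:ND,70:NA]
Op 6: remove ND -> ring=[1:NC,70:NA]
Op 7: add NE@24 -> ring=[1:NC,24:NE,70:NA]
Op 8: add NF@90 -> ring=[1:NC,24:NE,70:NA,90:NF]
Op 9: route key 34: smallest pos >= 34 is 70 -> NA
Op 10: add NG@22 -> ring=[1:NC,22:NG,24:NE,70:NA,90:NF]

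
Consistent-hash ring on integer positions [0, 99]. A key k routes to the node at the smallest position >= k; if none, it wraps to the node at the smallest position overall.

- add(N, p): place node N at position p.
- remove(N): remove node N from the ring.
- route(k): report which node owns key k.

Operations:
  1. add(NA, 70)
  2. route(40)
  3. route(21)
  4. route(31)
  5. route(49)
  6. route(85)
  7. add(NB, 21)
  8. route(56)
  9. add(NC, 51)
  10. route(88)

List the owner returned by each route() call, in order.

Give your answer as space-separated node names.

Op 1: add NA@70 -> ring=[70:NA]
Op 2: route key 40: smallest pos >= 40 is 70 -> NA
Op 3: route key 21: smallest pos >= 21 is 70 -> NA
Op 4: route key 31: smallest pos >= 31 is 70 -> NA
Op 5: route key 49: smallest pos >= 49 is 70 -> NA
Op 6: route key 85: none >= 85, wrap to smallest pos 70 -> NA
Op 7: add NB@21 -> ring=[21:NB,70:NA]
Op 8: route key 56: smallest pos >= 56 is 70 -> NA
Op 9: add NC@51 -> ring=[21:NB,51:NC,70:NA]
Op 10: route key 88: none >= 88, wrap to smallest pos 21 -> NB

Answer: NA NA NA NA NA NA NB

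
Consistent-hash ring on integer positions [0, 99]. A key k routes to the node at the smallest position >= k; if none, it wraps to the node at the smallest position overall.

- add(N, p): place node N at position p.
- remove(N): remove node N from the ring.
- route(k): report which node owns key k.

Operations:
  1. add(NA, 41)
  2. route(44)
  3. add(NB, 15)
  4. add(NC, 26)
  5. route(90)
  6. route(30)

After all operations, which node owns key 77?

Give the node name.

Answer: NB

Derivation:
Op 1: add NA@41 -> ring=[41:NA]
Op 2: route key 44: none >= 44, wrap to smallest pos 41 -> NA
Op 3: add NB@15 -> ring=[15:NB,41:NA]
Op 4: add NC@26 -> ring=[15:NB,26:NC,41:NA]
Op 5: route key 90: none >= 90, wrap to smallest pos 15 -> NB
Op 6: route key 30: smallest pos >= 30 is 41 -> NA
Final route key 77: none >= 77, wrap to smallest pos 15 -> NB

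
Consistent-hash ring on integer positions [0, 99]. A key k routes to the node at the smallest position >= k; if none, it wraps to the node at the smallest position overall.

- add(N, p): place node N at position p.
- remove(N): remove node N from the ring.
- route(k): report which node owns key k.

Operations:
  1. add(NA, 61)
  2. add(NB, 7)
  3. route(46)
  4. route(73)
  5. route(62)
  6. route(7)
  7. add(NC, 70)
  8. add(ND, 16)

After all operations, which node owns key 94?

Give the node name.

Answer: NB

Derivation:
Op 1: add NA@61 -> ring=[61:NA]
Op 2: add NB@7 -> ring=[7:NB,61:NA]
Op 3: route key 46: smallest pos >= 46 is 61 -> NA
Op 4: route key 73: none >= 73, wrap to smallest pos 7 -> NB
Op 5: route key 62: none >= 62, wrap to smallest pos 7 -> NB
Op 6: route key 7: smallest pos >= 7 is 7 -> NB
Op 7: add NC@70 -> ring=[7:NB,61:NA,70:NC]
Op 8: add ND@16 -> ring=[7:NB,16:ND,61:NA,70:NC]
Final route key 94: none >= 94, wrap to smallest pos 7 -> NB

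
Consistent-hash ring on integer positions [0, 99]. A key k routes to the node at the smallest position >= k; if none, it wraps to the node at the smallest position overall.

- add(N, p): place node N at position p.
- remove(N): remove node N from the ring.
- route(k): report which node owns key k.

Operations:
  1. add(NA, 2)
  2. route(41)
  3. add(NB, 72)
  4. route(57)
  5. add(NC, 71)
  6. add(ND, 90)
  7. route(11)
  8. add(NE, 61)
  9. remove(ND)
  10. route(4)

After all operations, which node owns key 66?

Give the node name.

Answer: NC

Derivation:
Op 1: add NA@2 -> ring=[2:NA]
Op 2: route key 41: none >= 41, wrap to smallest pos 2 -> NA
Op 3: add NB@72 -> ring=[2:NA,72:NB]
Op 4: route key 57: smallest pos >= 57 is 72 -> NB
Op 5: add NC@71 -> ring=[2:NA,71:NC,72:NB]
Op 6: add ND@90 -> ring=[2:NA,71:NC,72:NB,90:ND]
Op 7: route key 11: smallest pos >= 11 is 71 -> NC
Op 8: add NE@61 -> ring=[2:NA,61:NE,71:NC,72:NB,90:ND]
Op 9: remove ND -> ring=[2:NA,61:NE,71:NC,72:NB]
Op 10: route key 4: smallest pos >= 4 is 61 -> NE
Final route key 66: smallest pos >= 66 is 71 -> NC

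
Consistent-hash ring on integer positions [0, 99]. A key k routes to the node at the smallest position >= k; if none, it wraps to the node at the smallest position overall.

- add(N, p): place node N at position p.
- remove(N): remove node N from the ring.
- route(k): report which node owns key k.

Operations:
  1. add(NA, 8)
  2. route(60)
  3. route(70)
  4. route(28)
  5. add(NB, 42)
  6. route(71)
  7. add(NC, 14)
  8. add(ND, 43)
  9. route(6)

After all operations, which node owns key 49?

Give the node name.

Op 1: add NA@8 -> ring=[8:NA]
Op 2: route key 60: none >= 60, wrap to smallest pos 8 -> NA
Op 3: route key 70: none >= 70, wrap to smallest pos 8 -> NA
Op 4: route key 28: none >= 28, wrap to smallest pos 8 -> NA
Op 5: add NB@42 -> ring=[8:NA,42:NB]
Op 6: route key 71: none >= 71, wrap to smallest pos 8 -> NA
Op 7: add NC@14 -> ring=[8:NA,14:NC,42:NB]
Op 8: add ND@43 -> ring=[8:NA,14:NC,42:NB,43:ND]
Op 9: route key 6: smallest pos >= 6 is 8 -> NA
Final route key 49: none >= 49, wrap to smallest pos 8 -> NA

Answer: NA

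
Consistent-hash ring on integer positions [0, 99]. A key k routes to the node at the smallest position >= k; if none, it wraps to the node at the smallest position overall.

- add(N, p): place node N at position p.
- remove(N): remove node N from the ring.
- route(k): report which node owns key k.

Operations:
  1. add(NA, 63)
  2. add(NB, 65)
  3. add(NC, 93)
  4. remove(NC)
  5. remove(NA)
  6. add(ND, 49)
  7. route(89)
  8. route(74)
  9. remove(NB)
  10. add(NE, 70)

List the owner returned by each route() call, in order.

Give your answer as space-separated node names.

Op 1: add NA@63 -> ring=[63:NA]
Op 2: add NB@65 -> ring=[63:NA,65:NB]
Op 3: add NC@93 -> ring=[63:NA,65:NB,93:NC]
Op 4: remove NC -> ring=[63:NA,65:NB]
Op 5: remove NA -> ring=[65:NB]
Op 6: add ND@49 -> ring=[49:ND,65:NB]
Op 7: route key 89: none >= 89, wrap to smallest pos 49 -> ND
Op 8: route key 74: none >= 74, wrap to smallest pos 49 -> ND
Op 9: remove NB -> ring=[49:ND]
Op 10: add NE@70 -> ring=[49:ND,70:NE]

Answer: ND ND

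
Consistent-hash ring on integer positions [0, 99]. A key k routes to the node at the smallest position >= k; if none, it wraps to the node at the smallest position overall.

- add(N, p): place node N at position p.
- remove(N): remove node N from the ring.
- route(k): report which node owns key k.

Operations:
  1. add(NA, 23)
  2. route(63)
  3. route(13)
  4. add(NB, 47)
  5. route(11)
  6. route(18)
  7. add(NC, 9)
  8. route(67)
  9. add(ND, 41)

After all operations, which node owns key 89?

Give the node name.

Answer: NC

Derivation:
Op 1: add NA@23 -> ring=[23:NA]
Op 2: route key 63: none >= 63, wrap to smallest pos 23 -> NA
Op 3: route key 13: smallest pos >= 13 is 23 -> NA
Op 4: add NB@47 -> ring=[23:NA,47:NB]
Op 5: route key 11: smallest pos >= 11 is 23 -> NA
Op 6: route key 18: smallest pos >= 18 is 23 -> NA
Op 7: add NC@9 -> ring=[9:NC,23:NA,47:NB]
Op 8: route key 67: none >= 67, wrap to smallest pos 9 -> NC
Op 9: add ND@41 -> ring=[9:NC,23:NA,41:ND,47:NB]
Final route key 89: none >= 89, wrap to smallest pos 9 -> NC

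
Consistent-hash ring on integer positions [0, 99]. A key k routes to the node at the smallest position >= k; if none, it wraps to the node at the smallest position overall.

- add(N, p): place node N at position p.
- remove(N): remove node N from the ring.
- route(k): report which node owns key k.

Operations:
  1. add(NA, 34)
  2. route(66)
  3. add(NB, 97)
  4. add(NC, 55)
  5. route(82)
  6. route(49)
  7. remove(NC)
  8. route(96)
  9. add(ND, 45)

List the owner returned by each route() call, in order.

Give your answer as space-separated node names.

Op 1: add NA@34 -> ring=[34:NA]
Op 2: route key 66: none >= 66, wrap to smallest pos 34 -> NA
Op 3: add NB@97 -> ring=[34:NA,97:NB]
Op 4: add NC@55 -> ring=[34:NA,55:NC,97:NB]
Op 5: route key 82: smallest pos >= 82 is 97 -> NB
Op 6: route key 49: smallest pos >= 49 is 55 -> NC
Op 7: remove NC -> ring=[34:NA,97:NB]
Op 8: route key 96: smallest pos >= 96 is 97 -> NB
Op 9: add ND@45 -> ring=[34:NA,45:ND,97:NB]

Answer: NA NB NC NB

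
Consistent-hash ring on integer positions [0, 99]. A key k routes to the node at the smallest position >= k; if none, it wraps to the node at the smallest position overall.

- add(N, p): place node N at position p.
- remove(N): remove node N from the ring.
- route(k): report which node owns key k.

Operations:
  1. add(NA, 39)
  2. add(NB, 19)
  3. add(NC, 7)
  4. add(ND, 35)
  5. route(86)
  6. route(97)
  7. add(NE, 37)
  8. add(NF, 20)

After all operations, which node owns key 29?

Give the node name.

Answer: ND

Derivation:
Op 1: add NA@39 -> ring=[39:NA]
Op 2: add NB@19 -> ring=[19:NB,39:NA]
Op 3: add NC@7 -> ring=[7:NC,19:NB,39:NA]
Op 4: add ND@35 -> ring=[7:NC,19:NB,35:ND,39:NA]
Op 5: route key 86: none >= 86, wrap to smallest pos 7 -> NC
Op 6: route key 97: none >= 97, wrap to smallest pos 7 -> NC
Op 7: add NE@37 -> ring=[7:NC,19:NB,35:ND,37:NE,39:NA]
Op 8: add NF@20 -> ring=[7:NC,19:NB,20:NF,35:ND,37:NE,39:NA]
Final route key 29: smallest pos >= 29 is 35 -> ND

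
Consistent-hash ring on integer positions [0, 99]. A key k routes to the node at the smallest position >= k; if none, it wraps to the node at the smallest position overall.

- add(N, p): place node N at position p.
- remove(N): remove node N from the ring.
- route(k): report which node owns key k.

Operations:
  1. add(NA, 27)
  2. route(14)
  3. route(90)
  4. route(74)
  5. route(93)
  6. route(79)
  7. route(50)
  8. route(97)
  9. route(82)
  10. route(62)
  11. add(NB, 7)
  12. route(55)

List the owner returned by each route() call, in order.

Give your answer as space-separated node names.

Op 1: add NA@27 -> ring=[27:NA]
Op 2: route key 14: smallest pos >= 14 is 27 -> NA
Op 3: route key 90: none >= 90, wrap to smallest pos 27 -> NA
Op 4: route key 74: none >= 74, wrap to smallest pos 27 -> NA
Op 5: route key 93: none >= 93, wrap to smallest pos 27 -> NA
Op 6: route key 79: none >= 79, wrap to smallest pos 27 -> NA
Op 7: route key 50: none >= 50, wrap to smallest pos 27 -> NA
Op 8: route key 97: none >= 97, wrap to smallest pos 27 -> NA
Op 9: route key 82: none >= 82, wrap to smallest pos 27 -> NA
Op 10: route key 62: none >= 62, wrap to smallest pos 27 -> NA
Op 11: add NB@7 -> ring=[7:NB,27:NA]
Op 12: route key 55: none >= 55, wrap to smallest pos 7 -> NB

Answer: NA NA NA NA NA NA NA NA NA NB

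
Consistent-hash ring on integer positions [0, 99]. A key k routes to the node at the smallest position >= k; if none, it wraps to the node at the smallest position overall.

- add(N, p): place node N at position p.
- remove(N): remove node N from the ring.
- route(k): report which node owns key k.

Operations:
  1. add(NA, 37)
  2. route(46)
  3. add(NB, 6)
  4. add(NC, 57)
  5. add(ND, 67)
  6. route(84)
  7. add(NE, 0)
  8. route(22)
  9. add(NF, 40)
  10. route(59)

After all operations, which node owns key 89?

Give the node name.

Answer: NE

Derivation:
Op 1: add NA@37 -> ring=[37:NA]
Op 2: route key 46: none >= 46, wrap to smallest pos 37 -> NA
Op 3: add NB@6 -> ring=[6:NB,37:NA]
Op 4: add NC@57 -> ring=[6:NB,37:NA,57:NC]
Op 5: add ND@67 -> ring=[6:NB,37:NA,57:NC,67:ND]
Op 6: route key 84: none >= 84, wrap to smallest pos 6 -> NB
Op 7: add NE@0 -> ring=[0:NE,6:NB,37:NA,57:NC,67:ND]
Op 8: route key 22: smallest pos >= 22 is 37 -> NA
Op 9: add NF@40 -> ring=[0:NE,6:NB,37:NA,40:NF,57:NC,67:ND]
Op 10: route key 59: smallest pos >= 59 is 67 -> ND
Final route key 89: none >= 89, wrap to smallest pos 0 -> NE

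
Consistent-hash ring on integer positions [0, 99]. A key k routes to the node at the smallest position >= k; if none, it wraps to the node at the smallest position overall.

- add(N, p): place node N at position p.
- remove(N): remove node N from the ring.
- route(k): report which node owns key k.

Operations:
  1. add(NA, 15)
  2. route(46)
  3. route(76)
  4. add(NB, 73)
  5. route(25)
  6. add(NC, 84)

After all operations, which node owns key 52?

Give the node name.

Answer: NB

Derivation:
Op 1: add NA@15 -> ring=[15:NA]
Op 2: route key 46: none >= 46, wrap to smallest pos 15 -> NA
Op 3: route key 76: none >= 76, wrap to smallest pos 15 -> NA
Op 4: add NB@73 -> ring=[15:NA,73:NB]
Op 5: route key 25: smallest pos >= 25 is 73 -> NB
Op 6: add NC@84 -> ring=[15:NA,73:NB,84:NC]
Final route key 52: smallest pos >= 52 is 73 -> NB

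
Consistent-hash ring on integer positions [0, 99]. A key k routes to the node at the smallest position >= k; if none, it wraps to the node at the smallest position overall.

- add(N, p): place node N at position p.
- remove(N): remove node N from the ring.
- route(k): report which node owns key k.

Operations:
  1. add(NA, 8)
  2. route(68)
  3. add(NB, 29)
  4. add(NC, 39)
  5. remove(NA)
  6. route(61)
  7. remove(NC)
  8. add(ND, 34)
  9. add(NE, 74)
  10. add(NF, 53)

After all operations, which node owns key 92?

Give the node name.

Op 1: add NA@8 -> ring=[8:NA]
Op 2: route key 68: none >= 68, wrap to smallest pos 8 -> NA
Op 3: add NB@29 -> ring=[8:NA,29:NB]
Op 4: add NC@39 -> ring=[8:NA,29:NB,39:NC]
Op 5: remove NA -> ring=[29:NB,39:NC]
Op 6: route key 61: none >= 61, wrap to smallest pos 29 -> NB
Op 7: remove NC -> ring=[29:NB]
Op 8: add ND@34 -> ring=[29:NB,34:ND]
Op 9: add NE@74 -> ring=[29:NB,34:ND,74:NE]
Op 10: add NF@53 -> ring=[29:NB,34:ND,53:NF,74:NE]
Final route key 92: none >= 92, wrap to smallest pos 29 -> NB

Answer: NB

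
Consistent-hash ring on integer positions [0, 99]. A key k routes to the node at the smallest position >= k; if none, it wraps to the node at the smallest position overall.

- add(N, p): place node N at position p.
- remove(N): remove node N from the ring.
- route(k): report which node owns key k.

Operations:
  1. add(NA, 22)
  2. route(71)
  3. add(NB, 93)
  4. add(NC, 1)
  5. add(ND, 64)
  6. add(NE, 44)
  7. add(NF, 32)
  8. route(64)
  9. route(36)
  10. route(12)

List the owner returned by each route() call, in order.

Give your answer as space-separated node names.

Op 1: add NA@22 -> ring=[22:NA]
Op 2: route key 71: none >= 71, wrap to smallest pos 22 -> NA
Op 3: add NB@93 -> ring=[22:NA,93:NB]
Op 4: add NC@1 -> ring=[1:NC,22:NA,93:NB]
Op 5: add ND@64 -> ring=[1:NC,22:NA,64:ND,93:NB]
Op 6: add NE@44 -> ring=[1:NC,22:NA,44:NE,64:ND,93:NB]
Op 7: add NF@32 -> ring=[1:NC,22:NA,32:NF,44:NE,64:ND,93:NB]
Op 8: route key 64: smallest pos >= 64 is 64 -> ND
Op 9: route key 36: smallest pos >= 36 is 44 -> NE
Op 10: route key 12: smallest pos >= 12 is 22 -> NA

Answer: NA ND NE NA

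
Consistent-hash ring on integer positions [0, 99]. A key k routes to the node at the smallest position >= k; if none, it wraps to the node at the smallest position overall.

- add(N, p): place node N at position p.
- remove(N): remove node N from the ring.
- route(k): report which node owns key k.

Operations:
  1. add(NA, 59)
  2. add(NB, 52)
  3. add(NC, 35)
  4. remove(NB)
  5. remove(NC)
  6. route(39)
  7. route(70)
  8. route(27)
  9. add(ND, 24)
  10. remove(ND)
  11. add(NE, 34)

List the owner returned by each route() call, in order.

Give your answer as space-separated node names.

Op 1: add NA@59 -> ring=[59:NA]
Op 2: add NB@52 -> ring=[52:NB,59:NA]
Op 3: add NC@35 -> ring=[35:NC,52:NB,59:NA]
Op 4: remove NB -> ring=[35:NC,59:NA]
Op 5: remove NC -> ring=[59:NA]
Op 6: route key 39: smallest pos >= 39 is 59 -> NA
Op 7: route key 70: none >= 70, wrap to smallest pos 59 -> NA
Op 8: route key 27: smallest pos >= 27 is 59 -> NA
Op 9: add ND@24 -> ring=[24:ND,59:NA]
Op 10: remove ND -> ring=[59:NA]
Op 11: add NE@34 -> ring=[34:NE,59:NA]

Answer: NA NA NA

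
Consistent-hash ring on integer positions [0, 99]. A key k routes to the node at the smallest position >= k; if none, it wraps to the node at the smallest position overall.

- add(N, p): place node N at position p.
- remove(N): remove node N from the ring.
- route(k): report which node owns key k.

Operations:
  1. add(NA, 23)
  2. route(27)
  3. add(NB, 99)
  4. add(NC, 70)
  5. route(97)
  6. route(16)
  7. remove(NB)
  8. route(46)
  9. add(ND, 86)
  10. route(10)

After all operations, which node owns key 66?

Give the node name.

Answer: NC

Derivation:
Op 1: add NA@23 -> ring=[23:NA]
Op 2: route key 27: none >= 27, wrap to smallest pos 23 -> NA
Op 3: add NB@99 -> ring=[23:NA,99:NB]
Op 4: add NC@70 -> ring=[23:NA,70:NC,99:NB]
Op 5: route key 97: smallest pos >= 97 is 99 -> NB
Op 6: route key 16: smallest pos >= 16 is 23 -> NA
Op 7: remove NB -> ring=[23:NA,70:NC]
Op 8: route key 46: smallest pos >= 46 is 70 -> NC
Op 9: add ND@86 -> ring=[23:NA,70:NC,86:ND]
Op 10: route key 10: smallest pos >= 10 is 23 -> NA
Final route key 66: smallest pos >= 66 is 70 -> NC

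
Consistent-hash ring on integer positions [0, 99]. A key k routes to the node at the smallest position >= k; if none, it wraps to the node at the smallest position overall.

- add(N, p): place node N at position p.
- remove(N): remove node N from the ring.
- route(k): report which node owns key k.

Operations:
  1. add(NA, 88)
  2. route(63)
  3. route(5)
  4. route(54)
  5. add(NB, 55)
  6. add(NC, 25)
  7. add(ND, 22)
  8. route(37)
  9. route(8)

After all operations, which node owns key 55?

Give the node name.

Answer: NB

Derivation:
Op 1: add NA@88 -> ring=[88:NA]
Op 2: route key 63: smallest pos >= 63 is 88 -> NA
Op 3: route key 5: smallest pos >= 5 is 88 -> NA
Op 4: route key 54: smallest pos >= 54 is 88 -> NA
Op 5: add NB@55 -> ring=[55:NB,88:NA]
Op 6: add NC@25 -> ring=[25:NC,55:NB,88:NA]
Op 7: add ND@22 -> ring=[22:ND,25:NC,55:NB,88:NA]
Op 8: route key 37: smallest pos >= 37 is 55 -> NB
Op 9: route key 8: smallest pos >= 8 is 22 -> ND
Final route key 55: smallest pos >= 55 is 55 -> NB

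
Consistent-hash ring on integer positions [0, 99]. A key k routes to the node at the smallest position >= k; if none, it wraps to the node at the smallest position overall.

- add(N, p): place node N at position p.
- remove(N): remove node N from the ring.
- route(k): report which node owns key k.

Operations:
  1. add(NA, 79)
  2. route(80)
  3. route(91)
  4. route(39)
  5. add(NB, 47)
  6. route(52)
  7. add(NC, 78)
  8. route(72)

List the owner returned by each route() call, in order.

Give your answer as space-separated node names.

Op 1: add NA@79 -> ring=[79:NA]
Op 2: route key 80: none >= 80, wrap to smallest pos 79 -> NA
Op 3: route key 91: none >= 91, wrap to smallest pos 79 -> NA
Op 4: route key 39: smallest pos >= 39 is 79 -> NA
Op 5: add NB@47 -> ring=[47:NB,79:NA]
Op 6: route key 52: smallest pos >= 52 is 79 -> NA
Op 7: add NC@78 -> ring=[47:NB,78:NC,79:NA]
Op 8: route key 72: smallest pos >= 72 is 78 -> NC

Answer: NA NA NA NA NC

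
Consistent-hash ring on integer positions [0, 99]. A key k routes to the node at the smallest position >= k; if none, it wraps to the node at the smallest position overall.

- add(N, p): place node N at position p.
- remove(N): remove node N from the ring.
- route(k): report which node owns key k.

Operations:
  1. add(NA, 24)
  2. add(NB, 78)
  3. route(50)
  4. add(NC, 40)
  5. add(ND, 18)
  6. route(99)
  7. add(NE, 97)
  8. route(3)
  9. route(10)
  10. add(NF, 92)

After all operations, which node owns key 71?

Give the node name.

Op 1: add NA@24 -> ring=[24:NA]
Op 2: add NB@78 -> ring=[24:NA,78:NB]
Op 3: route key 50: smallest pos >= 50 is 78 -> NB
Op 4: add NC@40 -> ring=[24:NA,40:NC,78:NB]
Op 5: add ND@18 -> ring=[18:ND,24:NA,40:NC,78:NB]
Op 6: route key 99: none >= 99, wrap to smallest pos 18 -> ND
Op 7: add NE@97 -> ring=[18:ND,24:NA,40:NC,78:NB,97:NE]
Op 8: route key 3: smallest pos >= 3 is 18 -> ND
Op 9: route key 10: smallest pos >= 10 is 18 -> ND
Op 10: add NF@92 -> ring=[18:ND,24:NA,40:NC,78:NB,92:NF,97:NE]
Final route key 71: smallest pos >= 71 is 78 -> NB

Answer: NB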